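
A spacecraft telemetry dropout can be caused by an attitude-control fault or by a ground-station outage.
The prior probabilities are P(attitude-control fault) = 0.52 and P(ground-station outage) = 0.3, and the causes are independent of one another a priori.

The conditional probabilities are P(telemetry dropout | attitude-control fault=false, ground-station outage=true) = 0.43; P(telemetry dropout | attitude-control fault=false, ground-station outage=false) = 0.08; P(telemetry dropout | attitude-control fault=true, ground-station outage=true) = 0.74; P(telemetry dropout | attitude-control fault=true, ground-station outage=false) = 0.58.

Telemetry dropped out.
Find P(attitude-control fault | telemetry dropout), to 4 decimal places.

P(attitude-control fault | telemetry dropout) ≈ 0.7862

For the numerator, keep only attitude-control fault=true terms: 0.211120 + 0.115440 = 0.326560
The normalizing constant is 0.08×0.48×0.7 + 0.43×0.48×0.3 + 0.58×0.52×0.7 + 0.74×0.52×0.3 = 0.415360
P(attitude-control fault | telemetry dropout) = 0.326560/0.415360 ≈ 0.7862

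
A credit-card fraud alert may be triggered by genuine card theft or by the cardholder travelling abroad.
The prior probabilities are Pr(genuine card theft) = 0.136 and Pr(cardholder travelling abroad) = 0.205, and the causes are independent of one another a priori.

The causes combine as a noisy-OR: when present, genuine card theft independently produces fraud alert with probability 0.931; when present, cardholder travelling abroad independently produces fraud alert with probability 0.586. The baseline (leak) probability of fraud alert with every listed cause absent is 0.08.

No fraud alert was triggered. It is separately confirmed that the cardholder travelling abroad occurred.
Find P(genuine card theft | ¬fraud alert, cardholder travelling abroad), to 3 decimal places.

Under noisy-OR, P(fraud alert | causes) = 1 − (1−0.08)·∏(1−qᵢ) over the active causes.
Weight on genuine card theft=true, given the evidence: 0.026281*0.136 = 0.003574
The normalizing constant is 0.38088*0.864 + 0.026281*0.136 = 0.332654
P(genuine card theft | ¬fraud alert, cardholder travelling abroad) = 0.003574/0.332654 ≈ 0.011

P(genuine card theft | ¬fraud alert, cardholder travelling abroad) ≈ 0.011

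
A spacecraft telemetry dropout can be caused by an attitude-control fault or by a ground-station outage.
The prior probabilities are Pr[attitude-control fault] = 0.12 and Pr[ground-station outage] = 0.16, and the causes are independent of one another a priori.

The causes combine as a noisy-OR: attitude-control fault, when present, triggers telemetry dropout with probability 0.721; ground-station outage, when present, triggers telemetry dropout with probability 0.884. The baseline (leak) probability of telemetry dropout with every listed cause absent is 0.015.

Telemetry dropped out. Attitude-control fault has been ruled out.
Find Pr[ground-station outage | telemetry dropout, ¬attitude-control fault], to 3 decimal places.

Pr[ground-station outage | telemetry dropout, ¬attitude-control fault] ≈ 0.918

Under noisy-OR, P(telemetry dropout | causes) = 1 − (1−0.015)·∏(1−qᵢ) over the active causes.
By total probability over both values of ground-station outage:
  P(telemetry dropout | ¬attitude-control fault) = 0.015·0.84 + 0.88574·0.16
        = 0.012600 + 0.141718 = 0.154318
Keeping only the ground-station outage-present terms gives 0.141718, so
  P(ground-station outage | telemetry dropout, ¬attitude-control fault) = 0.141718 / 0.154318 ≈ 0.918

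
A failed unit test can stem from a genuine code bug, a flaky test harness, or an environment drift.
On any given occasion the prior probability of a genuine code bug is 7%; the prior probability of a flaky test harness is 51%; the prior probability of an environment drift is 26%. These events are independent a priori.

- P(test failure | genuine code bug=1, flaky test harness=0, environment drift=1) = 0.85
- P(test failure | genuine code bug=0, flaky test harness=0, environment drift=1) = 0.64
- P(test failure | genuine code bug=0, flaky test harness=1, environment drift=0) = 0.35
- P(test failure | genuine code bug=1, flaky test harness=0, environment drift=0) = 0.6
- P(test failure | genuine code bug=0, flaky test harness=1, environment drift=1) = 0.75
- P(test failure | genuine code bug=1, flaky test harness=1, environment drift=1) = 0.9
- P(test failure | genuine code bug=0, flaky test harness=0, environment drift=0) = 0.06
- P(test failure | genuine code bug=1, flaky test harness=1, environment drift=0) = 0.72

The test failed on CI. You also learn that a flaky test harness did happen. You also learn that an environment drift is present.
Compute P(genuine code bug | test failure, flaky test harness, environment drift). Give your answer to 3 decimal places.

P(genuine code bug | test failure, flaky test harness, environment drift) ≈ 0.083

For the numerator, keep only genuine code bug=true terms: 0.9*0.07 = 0.063000
Normalizer over all consistent configurations: 0.75*0.93 + 0.9*0.07 = 0.760500
Posterior = 0.063000 / 0.760500 ≈ 0.083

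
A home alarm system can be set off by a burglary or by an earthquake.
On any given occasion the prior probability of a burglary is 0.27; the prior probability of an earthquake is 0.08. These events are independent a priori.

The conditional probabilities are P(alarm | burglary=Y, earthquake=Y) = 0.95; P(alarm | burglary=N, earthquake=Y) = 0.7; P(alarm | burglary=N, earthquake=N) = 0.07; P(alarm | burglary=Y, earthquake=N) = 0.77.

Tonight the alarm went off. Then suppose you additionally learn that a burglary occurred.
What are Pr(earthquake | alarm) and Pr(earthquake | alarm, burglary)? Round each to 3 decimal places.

Pr(earthquake | alarm) ≈ 0.205; Pr(earthquake | alarm, burglary) ≈ 0.097

P(alarm) = 0.07×0.73×0.92 + 0.7×0.73×0.08 + 0.77×0.27×0.92 + 0.95×0.27×0.08 = 0.047012 + 0.040880 + 0.191268 + 0.020520 = 0.299680
Restricting to configurations with earthquake present: 0.040880 + 0.020520 = 0.061400.
Hence the posterior is 0.061400/0.299680 ≈ 0.205.

Now condition on the additional information:
Weight on earthquake=true, given the evidence: 0.95×0.08 = 0.076000
Normalizer over all consistent configurations: 0.77×0.92 + 0.95×0.08 = 0.784400
Posterior = 0.076000 / 0.784400 ≈ 0.097
Conditioning on burglary lowers the posterior on earthquake: the classic explaining-away effect in a common-effect structure.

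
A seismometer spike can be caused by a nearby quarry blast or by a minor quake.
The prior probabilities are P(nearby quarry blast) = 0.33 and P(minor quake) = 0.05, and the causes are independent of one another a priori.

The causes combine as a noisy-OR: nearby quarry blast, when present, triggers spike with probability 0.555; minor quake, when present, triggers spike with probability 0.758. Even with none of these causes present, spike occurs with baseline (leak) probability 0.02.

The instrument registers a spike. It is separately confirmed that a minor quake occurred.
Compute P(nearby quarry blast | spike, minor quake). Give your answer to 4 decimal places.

P(nearby quarry blast | spike, minor quake) ≈ 0.3661

Under noisy-OR, P(spike | causes) = 1 − (1−0.02)·∏(1−qᵢ) over the active causes.
P(spike | minor quake) = 0.76284·0.67 + 0.894464·0.33 = 0.511103 + 0.295173 = 0.806276
Restricting to configurations with nearby quarry blast present: 0.894464·0.33 = 0.295173.
Hence the posterior is 0.295173/0.806276 ≈ 0.3661.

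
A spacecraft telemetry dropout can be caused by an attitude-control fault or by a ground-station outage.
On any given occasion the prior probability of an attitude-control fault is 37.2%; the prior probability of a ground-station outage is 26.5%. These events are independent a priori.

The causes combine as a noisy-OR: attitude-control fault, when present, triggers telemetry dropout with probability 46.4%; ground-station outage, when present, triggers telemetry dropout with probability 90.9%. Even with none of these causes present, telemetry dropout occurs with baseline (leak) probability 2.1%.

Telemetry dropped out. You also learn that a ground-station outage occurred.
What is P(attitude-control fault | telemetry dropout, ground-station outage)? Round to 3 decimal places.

Under noisy-OR, P(telemetry dropout | causes) = 1 − (1−0.021)·∏(1−qᵢ) over the active causes.
P(telemetry dropout | ground-station outage) = 0.910911*0.628 + 0.952248*0.372 = 0.572052 + 0.354236 = 0.926288
The attitude-control fault-present share is 0.952248*0.372 = 0.354236.
Hence the posterior is 0.354236/0.926288 ≈ 0.382.

P(attitude-control fault | telemetry dropout, ground-station outage) ≈ 0.382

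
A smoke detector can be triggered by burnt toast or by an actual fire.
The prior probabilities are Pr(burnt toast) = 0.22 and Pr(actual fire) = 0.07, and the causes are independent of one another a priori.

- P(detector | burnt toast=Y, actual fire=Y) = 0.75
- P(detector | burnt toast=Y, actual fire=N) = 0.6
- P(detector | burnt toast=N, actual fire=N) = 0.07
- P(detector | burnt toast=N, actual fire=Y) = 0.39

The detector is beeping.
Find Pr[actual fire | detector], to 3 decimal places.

For the numerator, keep only actual fire=true terms: 0.021294 + 0.011550 = 0.032844
Denominator P(detector): 0.07*0.78*0.93 + 0.39*0.78*0.07 + 0.6*0.22*0.93 + 0.75*0.22*0.07 = 0.206382
P(actual fire | detector) = 0.032844/0.206382 ≈ 0.159

Pr[actual fire | detector] ≈ 0.159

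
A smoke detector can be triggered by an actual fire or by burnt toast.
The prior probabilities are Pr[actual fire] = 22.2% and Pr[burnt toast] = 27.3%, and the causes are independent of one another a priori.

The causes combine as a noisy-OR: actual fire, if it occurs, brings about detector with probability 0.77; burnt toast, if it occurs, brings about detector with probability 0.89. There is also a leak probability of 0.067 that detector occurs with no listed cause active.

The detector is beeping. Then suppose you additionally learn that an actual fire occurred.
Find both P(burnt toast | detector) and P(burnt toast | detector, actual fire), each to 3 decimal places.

P(burnt toast | detector) ≈ 0.603; P(burnt toast | detector, actual fire) ≈ 0.318

Under noisy-OR, P(detector | causes) = 1 − (1−0.067)·∏(1−qᵢ) over the active causes.
Enumerate the 4 (actual fire, burnt toast) configurations and weight by the priors:
  P(detector) = 0.067·0.778·0.727 + 0.89737·0.778·0.273 + 0.78541·0.222·0.727 + 0.976395·0.222·0.273
        = 0.037896 + 0.190596 + 0.126760 + 0.059175 = 0.414427
Keeping only the burnt toast-present terms gives 0.249771, so
  P(burnt toast | detector) = 0.249771 / 0.414427 ≈ 0.603

Now condition on the additional information:
Weight on burnt toast=true, given the evidence: 0.976395·0.273 = 0.266556
Normalizer over all consistent configurations: 0.78541·0.727 + 0.976395·0.273 = 0.837549
Posterior = 0.266556 / 0.837549 ≈ 0.318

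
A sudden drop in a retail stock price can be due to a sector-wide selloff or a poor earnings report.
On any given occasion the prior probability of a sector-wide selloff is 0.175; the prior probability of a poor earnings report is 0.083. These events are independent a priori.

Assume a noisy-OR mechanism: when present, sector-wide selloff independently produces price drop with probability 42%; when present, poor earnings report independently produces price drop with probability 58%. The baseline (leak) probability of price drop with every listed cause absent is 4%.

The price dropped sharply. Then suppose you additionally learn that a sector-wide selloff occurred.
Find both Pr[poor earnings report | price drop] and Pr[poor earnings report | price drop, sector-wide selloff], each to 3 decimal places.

Under noisy-OR, P(price drop | causes) = 1 − (1−0.04)·∏(1−qᵢ) over the active causes.
Sum P(price drop|·) weighted by the priors over the 4 (sector-wide selloff, poor earnings report) configurations:
  P(price drop) = 0.04×0.825×0.917 + 0.5968×0.825×0.083 + 0.4432×0.175×0.917 + 0.766144×0.175×0.083
        = 0.030261 + 0.040866 + 0.071123 + 0.011128 = 0.153378
Keeping only the poor earnings report-present terms gives 0.051994, so
  P(poor earnings report | price drop) = 0.051994 / 0.153378 ≈ 0.339

Now also conditioning on sector-wide selloff=true:
P(price drop | sector-wide selloff) = 0.4432·0.917 + 0.766144·0.083 = 0.406414 + 0.063590 = 0.470004
Restricting to configurations with poor earnings report present: 0.766144·0.083 = 0.063590.
So P(poor earnings report | price drop, sector-wide selloff) = 0.063590/0.470004 ≈ 0.135.
This is intercausal reasoning (explaining away): once sector-wide selloff accounts for the price drop, poor earnings report becomes less likely.

Pr[poor earnings report | price drop] ≈ 0.339; Pr[poor earnings report | price drop, sector-wide selloff] ≈ 0.135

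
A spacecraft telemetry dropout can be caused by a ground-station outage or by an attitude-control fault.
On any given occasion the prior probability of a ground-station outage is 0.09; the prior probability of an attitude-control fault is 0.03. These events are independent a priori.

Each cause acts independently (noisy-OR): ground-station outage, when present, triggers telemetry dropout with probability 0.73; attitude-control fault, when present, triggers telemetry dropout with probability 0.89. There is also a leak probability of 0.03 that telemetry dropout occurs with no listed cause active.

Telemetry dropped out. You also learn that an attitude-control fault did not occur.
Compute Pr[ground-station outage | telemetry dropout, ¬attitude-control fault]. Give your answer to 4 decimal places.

Pr[ground-station outage | telemetry dropout, ¬attitude-control fault] ≈ 0.7087

Under noisy-OR, P(telemetry dropout | causes) = 1 − (1−0.03)·∏(1−qᵢ) over the active causes.
P(telemetry dropout | ¬attitude-control fault) = 0.03*0.91 + 0.7381*0.09 = 0.027300 + 0.066429 = 0.093729
The ground-station outage-present share is 0.7381*0.09 = 0.066429.
P(ground-station outage | telemetry dropout, ¬attitude-control fault) = 0.066429 / 0.093729 ≈ 0.7087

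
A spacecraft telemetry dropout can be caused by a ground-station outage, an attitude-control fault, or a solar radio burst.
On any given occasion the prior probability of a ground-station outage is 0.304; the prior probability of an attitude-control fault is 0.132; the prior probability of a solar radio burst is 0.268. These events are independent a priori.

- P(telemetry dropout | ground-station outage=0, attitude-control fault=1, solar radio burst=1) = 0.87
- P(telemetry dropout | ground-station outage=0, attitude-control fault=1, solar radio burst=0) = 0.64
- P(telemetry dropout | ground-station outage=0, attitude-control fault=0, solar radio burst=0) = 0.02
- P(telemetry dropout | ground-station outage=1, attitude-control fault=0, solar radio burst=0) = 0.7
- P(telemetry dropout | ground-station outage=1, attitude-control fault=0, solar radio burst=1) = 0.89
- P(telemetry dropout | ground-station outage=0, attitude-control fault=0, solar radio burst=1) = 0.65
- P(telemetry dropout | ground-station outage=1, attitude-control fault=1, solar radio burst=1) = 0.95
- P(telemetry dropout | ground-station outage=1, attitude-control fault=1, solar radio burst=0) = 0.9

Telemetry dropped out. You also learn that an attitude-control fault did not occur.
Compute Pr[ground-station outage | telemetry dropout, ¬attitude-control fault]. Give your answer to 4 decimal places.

Enumerate the 4 (ground-station outage, solar radio burst) configurations and weight by the priors:
  P(telemetry dropout | ¬attitude-control fault) = 0.02*0.696*0.732 + 0.65*0.696*0.268 + 0.7*0.304*0.732 + 0.89*0.304*0.268
        = 0.010189 + 0.121243 + 0.155770 + 0.072510 = 0.359712
Configurations with ground-station outage contribute 0.228280, so
  P(ground-station outage | telemetry dropout, ¬attitude-control fault) = 0.228280 / 0.359712 ≈ 0.6346

Pr[ground-station outage | telemetry dropout, ¬attitude-control fault] ≈ 0.6346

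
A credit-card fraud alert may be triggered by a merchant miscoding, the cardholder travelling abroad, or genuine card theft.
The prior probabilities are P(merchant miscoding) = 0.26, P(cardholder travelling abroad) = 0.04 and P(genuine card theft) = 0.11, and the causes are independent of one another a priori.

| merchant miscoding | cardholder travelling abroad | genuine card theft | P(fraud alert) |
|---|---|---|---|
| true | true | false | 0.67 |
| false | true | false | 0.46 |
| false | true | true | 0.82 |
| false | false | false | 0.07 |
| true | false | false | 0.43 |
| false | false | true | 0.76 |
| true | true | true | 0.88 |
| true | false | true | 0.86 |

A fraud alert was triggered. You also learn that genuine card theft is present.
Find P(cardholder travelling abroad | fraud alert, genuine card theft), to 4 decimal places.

P(fraud alert | genuine card theft) = 0.76×0.74×0.96 + 0.82×0.74×0.04 + 0.86×0.26×0.96 + 0.88×0.26×0.04 = 0.539904 + 0.024272 + 0.214656 + 0.009152 = 0.787984
Of this, 0.033424 comes from 0.024272 + 0.009152 (the cardholder travelling abroad=true cases).
So P(cardholder travelling abroad | fraud alert, genuine card theft) = 0.033424/0.787984 ≈ 0.0424.

P(cardholder travelling abroad | fraud alert, genuine card theft) ≈ 0.0424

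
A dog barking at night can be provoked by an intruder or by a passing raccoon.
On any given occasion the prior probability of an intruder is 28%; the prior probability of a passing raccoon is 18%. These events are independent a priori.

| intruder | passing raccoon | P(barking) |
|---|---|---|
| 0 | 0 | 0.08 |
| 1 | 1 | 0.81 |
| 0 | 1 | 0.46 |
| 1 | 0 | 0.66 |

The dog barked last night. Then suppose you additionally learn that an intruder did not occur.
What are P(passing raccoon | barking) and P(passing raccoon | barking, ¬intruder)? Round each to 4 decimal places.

P(passing raccoon | barking) ≈ 0.3357; P(passing raccoon | barking, ¬intruder) ≈ 0.5580

Sum P(barking|·) weighted by the priors over the 4 (intruder, passing raccoon) configurations:
  P(barking) = 0.08·0.72·0.82 + 0.46·0.72·0.18 + 0.66·0.28·0.82 + 0.81·0.28·0.18
        = 0.047232 + 0.059616 + 0.151536 + 0.040824 = 0.299208
Keeping only the passing raccoon-present terms gives 0.100440, so
  P(passing raccoon | barking) = 0.100440 / 0.299208 ≈ 0.3357

Now condition on the additional information:
P(barking | ¬intruder) = 0.08*0.82 + 0.46*0.18 = 0.065600 + 0.082800 = 0.148400
Of this, 0.082800 comes from 0.46*0.18 (the passing raccoon=true cases).
So P(passing raccoon | barking, ¬intruder) = 0.082800/0.148400 ≈ 0.5580.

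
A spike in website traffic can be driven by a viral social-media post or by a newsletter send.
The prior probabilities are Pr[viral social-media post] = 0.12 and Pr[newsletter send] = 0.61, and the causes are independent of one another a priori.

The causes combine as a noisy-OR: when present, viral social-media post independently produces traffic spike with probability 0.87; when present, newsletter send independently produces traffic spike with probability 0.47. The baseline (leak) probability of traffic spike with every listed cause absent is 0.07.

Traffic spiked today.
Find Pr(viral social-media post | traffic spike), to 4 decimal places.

Under noisy-OR, P(traffic spike | causes) = 1 − (1−0.07)·∏(1−qᵢ) over the active causes.
Numerator (weight on configurations with viral social-media post): 0.041142 + 0.068510 = 0.109652
Normalizer over all consistent configurations: 0.07·0.88·0.39 + 0.5071·0.88·0.61 + 0.8791·0.12·0.39 + 0.935923·0.12·0.61 = 0.405887
Posterior = 0.109652 / 0.405887 ≈ 0.2702

Pr(viral social-media post | traffic spike) ≈ 0.2702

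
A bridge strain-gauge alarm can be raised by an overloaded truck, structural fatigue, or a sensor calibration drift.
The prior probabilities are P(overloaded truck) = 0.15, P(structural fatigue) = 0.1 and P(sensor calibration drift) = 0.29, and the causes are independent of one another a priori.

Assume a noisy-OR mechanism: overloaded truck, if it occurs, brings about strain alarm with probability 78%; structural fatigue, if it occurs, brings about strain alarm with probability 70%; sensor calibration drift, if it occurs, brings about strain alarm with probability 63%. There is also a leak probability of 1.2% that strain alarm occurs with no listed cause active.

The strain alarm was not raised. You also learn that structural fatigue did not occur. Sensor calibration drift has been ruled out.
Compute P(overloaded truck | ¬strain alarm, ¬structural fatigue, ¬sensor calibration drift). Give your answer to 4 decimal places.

P(overloaded truck | ¬strain alarm, ¬structural fatigue, ¬sensor calibration drift) ≈ 0.0374

Under noisy-OR, P(strain alarm | causes) = 1 − (1−0.012)·∏(1−qᵢ) over the active causes.
For the numerator, keep only overloaded truck=true terms: 0.21736·0.15 = 0.032604
Normalizer over all consistent configurations: 0.988·0.85 + 0.21736·0.15 = 0.872404
P(overloaded truck | ¬strain alarm, ¬structural fatigue, ¬sensor calibration drift) = 0.032604/0.872404 ≈ 0.0374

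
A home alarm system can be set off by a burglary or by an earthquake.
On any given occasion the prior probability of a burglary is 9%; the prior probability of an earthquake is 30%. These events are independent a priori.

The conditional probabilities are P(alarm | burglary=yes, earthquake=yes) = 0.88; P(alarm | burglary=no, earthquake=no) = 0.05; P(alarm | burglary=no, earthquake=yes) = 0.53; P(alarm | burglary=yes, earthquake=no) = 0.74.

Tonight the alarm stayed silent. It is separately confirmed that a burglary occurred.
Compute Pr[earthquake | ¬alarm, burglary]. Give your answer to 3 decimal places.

Pr[earthquake | ¬alarm, burglary] ≈ 0.165

P(¬alarm | burglary) = 0.26·0.7 + 0.12·0.3 = 0.182000 + 0.036000 = 0.218000
Restricting to configurations with earthquake present: 0.12·0.3 = 0.036000.
Hence the posterior is 0.036000/0.218000 ≈ 0.165.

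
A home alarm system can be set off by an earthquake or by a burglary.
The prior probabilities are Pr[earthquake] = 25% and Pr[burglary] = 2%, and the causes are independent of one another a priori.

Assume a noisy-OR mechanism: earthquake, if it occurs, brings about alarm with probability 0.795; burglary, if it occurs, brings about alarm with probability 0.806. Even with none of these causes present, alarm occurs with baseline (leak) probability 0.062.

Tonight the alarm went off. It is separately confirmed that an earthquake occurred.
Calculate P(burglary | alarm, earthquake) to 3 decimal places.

Under noisy-OR, P(alarm | causes) = 1 − (1−0.062)·∏(1−qᵢ) over the active causes.
For the numerator, keep only burglary=true terms: 0.962696·0.02 = 0.019254
Normalizer over all consistent configurations: 0.80771·0.98 + 0.962696·0.02 = 0.810810
Posterior = 0.019254 / 0.810810 ≈ 0.024

P(burglary | alarm, earthquake) ≈ 0.024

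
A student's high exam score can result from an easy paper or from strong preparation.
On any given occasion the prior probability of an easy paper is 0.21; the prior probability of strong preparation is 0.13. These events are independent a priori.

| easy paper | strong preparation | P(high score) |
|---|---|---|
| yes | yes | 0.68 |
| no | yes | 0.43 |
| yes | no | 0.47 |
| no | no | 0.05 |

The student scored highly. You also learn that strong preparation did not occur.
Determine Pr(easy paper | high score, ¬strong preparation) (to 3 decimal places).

For the numerator, keep only easy paper=true terms: 0.47·0.21 = 0.098700
The normalizing constant is 0.05·0.79 + 0.47·0.21 = 0.138200
P(easy paper | high score, ¬strong preparation) = 0.098700/0.138200 ≈ 0.714

Pr(easy paper | high score, ¬strong preparation) ≈ 0.714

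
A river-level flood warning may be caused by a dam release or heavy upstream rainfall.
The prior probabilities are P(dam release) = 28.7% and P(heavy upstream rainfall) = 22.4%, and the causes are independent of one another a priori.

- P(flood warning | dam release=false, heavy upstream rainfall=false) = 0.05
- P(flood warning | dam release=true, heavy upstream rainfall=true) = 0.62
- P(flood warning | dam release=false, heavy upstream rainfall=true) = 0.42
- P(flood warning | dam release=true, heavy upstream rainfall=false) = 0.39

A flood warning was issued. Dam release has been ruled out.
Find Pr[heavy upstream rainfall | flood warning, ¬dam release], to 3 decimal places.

Pr[heavy upstream rainfall | flood warning, ¬dam release] ≈ 0.708

By total probability over both values of heavy upstream rainfall:
  P(flood warning | ¬dam release) = 0.05*0.776 + 0.42*0.224
        = 0.038800 + 0.094080 = 0.132880
Keeping only the heavy upstream rainfall-present terms gives 0.094080, so
  P(heavy upstream rainfall | flood warning, ¬dam release) = 0.094080 / 0.132880 ≈ 0.708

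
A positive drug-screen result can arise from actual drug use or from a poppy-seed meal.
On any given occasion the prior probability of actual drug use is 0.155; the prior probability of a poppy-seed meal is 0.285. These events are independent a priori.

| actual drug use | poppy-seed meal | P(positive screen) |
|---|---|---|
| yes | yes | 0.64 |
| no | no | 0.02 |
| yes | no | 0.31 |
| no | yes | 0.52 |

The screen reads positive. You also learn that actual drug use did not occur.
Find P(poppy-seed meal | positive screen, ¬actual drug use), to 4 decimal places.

P(poppy-seed meal | positive screen, ¬actual drug use) ≈ 0.9120

P(positive screen | ¬actual drug use) = 0.02*0.715 + 0.52*0.285 = 0.014300 + 0.148200 = 0.162500
Restricting to configurations with poppy-seed meal present: 0.52*0.285 = 0.148200.
Hence the posterior is 0.148200/0.162500 ≈ 0.9120.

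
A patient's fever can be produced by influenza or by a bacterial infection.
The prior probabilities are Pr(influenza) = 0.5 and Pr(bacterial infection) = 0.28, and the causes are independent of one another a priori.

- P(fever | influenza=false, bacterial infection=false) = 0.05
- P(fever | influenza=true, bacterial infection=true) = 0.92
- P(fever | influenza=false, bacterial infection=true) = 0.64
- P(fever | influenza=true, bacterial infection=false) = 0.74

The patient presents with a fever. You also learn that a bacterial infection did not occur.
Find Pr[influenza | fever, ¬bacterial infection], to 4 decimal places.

P(fever | ¬bacterial infection) = 0.05*0.5 + 0.74*0.5 = 0.025000 + 0.370000 = 0.395000
The influenza-present share is 0.74*0.5 = 0.370000.
P(influenza | fever, ¬bacterial infection) = 0.370000 / 0.395000 ≈ 0.9367

Pr[influenza | fever, ¬bacterial infection] ≈ 0.9367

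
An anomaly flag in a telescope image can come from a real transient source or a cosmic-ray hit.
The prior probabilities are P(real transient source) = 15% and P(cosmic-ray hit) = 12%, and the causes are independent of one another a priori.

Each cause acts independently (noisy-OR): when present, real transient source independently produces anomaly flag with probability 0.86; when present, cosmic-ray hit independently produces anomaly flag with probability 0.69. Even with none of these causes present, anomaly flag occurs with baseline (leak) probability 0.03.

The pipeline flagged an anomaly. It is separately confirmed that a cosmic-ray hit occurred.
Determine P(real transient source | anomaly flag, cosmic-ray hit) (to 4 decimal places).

Under noisy-OR, P(anomaly flag | causes) = 1 − (1−0.03)·∏(1−qᵢ) over the active causes.
For the numerator, keep only real transient source=true terms: 0.957902·0.15 = 0.143685
The normalizing constant is 0.6993·0.85 + 0.957902·0.15 = 0.738090
Posterior = 0.143685 / 0.738090 ≈ 0.1947

P(real transient source | anomaly flag, cosmic-ray hit) ≈ 0.1947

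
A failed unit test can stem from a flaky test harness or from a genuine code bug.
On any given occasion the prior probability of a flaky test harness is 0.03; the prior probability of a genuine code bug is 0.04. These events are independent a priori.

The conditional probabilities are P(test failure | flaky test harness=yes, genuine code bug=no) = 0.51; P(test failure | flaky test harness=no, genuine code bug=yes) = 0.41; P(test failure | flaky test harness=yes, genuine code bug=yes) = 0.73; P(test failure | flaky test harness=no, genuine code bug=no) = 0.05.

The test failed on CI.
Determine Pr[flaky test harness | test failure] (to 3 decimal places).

Pr[flaky test harness | test failure] ≈ 0.199

P(test failure) = 0.05·0.97·0.96 + 0.41·0.97·0.04 + 0.51·0.03·0.96 + 0.73·0.03·0.04 = 0.046560 + 0.015908 + 0.014688 + 0.000876 = 0.078032
Of this, 0.015564 comes from 0.014688 + 0.000876 (the flaky test harness=true cases).
Hence the posterior is 0.015564/0.078032 ≈ 0.199.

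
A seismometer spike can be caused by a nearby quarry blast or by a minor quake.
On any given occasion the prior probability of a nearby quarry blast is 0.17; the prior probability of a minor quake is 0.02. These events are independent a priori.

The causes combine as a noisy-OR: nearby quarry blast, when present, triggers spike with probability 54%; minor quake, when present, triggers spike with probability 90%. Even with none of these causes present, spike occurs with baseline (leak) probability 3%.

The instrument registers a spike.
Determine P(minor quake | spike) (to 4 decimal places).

P(minor quake | spike) ≈ 0.1352

Under noisy-OR, P(spike | causes) = 1 − (1−0.03)·∏(1−qᵢ) over the active causes.
P(spike) = 0.03×0.83×0.98 + 0.903×0.83×0.02 + 0.5538×0.17×0.98 + 0.95538×0.17×0.02 = 0.024402 + 0.014990 + 0.092263 + 0.003248 = 0.134903
The minor quake-present share is 0.014990 + 0.003248 = 0.018238.
Hence the posterior is 0.018238/0.134903 ≈ 0.1352.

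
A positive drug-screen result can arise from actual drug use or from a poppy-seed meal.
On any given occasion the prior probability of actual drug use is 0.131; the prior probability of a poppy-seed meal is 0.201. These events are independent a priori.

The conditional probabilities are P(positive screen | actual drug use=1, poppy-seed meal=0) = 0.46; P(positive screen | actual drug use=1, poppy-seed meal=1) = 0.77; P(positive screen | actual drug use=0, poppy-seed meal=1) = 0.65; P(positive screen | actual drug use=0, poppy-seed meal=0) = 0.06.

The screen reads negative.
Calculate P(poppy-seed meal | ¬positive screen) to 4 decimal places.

P(poppy-seed meal | ¬positive screen) ≈ 0.0865

For the numerator, keep only poppy-seed meal=true terms: 0.061134 + 0.006056 = 0.067190
Denominator P(¬positive screen): 0.94·0.869·0.799 + 0.35·0.869·0.201 + 0.54·0.131·0.799 + 0.23·0.131·0.201 = 0.776382
Posterior = 0.067190 / 0.776382 ≈ 0.0865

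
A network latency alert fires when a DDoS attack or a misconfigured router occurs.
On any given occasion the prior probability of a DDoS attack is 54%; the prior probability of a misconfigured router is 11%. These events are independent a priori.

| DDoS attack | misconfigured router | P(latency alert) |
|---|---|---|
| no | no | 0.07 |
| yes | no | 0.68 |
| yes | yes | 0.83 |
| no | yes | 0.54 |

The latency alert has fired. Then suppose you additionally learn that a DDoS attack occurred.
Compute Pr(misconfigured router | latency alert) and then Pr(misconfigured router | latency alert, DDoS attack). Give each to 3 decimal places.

Pr(misconfigured router | latency alert) ≈ 0.177; Pr(misconfigured router | latency alert, DDoS attack) ≈ 0.131

For the numerator, keep only misconfigured router=true terms: 0.027324 + 0.049302 = 0.076626
Denominator P(latency alert): 0.07·0.46·0.89 + 0.54·0.46·0.11 + 0.68·0.54·0.89 + 0.83·0.54·0.11 = 0.432092
Posterior = 0.076626 / 0.432092 ≈ 0.177

Now also conditioning on DDoS attack=true:
For the numerator, keep only misconfigured router=true terms: 0.83×0.11 = 0.091300
Normalizer over all consistent configurations: 0.68×0.89 + 0.83×0.11 = 0.696500
P(misconfigured router | latency alert, DDoS attack) = 0.091300/0.696500 ≈ 0.131
— DDoS attack explains away the evidence for misconfigured router.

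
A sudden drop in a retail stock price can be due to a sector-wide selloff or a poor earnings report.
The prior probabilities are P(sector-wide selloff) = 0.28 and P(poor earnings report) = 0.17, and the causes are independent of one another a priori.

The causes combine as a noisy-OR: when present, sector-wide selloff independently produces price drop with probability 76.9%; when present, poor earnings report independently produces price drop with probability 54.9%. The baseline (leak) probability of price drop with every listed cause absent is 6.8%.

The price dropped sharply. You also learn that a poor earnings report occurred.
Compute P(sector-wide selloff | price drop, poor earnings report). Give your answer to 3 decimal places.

P(sector-wide selloff | price drop, poor earnings report) ≈ 0.377

Under noisy-OR, P(price drop | causes) = 1 − (1−0.068)·∏(1−qᵢ) over the active causes.
Weight on sector-wide selloff=true, given the evidence: 0.902903·0.28 = 0.252813
Normalizer over all consistent configurations: 0.579668·0.72 + 0.902903·0.28 = 0.670174
P(sector-wide selloff | price drop, poor earnings report) = 0.252813/0.670174 ≈ 0.377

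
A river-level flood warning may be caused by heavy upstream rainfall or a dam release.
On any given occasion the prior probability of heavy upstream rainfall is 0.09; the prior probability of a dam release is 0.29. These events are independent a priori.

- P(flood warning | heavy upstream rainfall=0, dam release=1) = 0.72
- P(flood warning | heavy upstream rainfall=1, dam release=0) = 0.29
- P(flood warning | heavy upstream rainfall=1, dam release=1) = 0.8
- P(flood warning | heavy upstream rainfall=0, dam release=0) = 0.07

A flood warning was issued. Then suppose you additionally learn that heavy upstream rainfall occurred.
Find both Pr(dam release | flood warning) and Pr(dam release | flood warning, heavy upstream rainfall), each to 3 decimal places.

Pr(dam release | flood warning) ≈ 0.768; Pr(dam release | flood warning, heavy upstream rainfall) ≈ 0.530

P(flood warning) = 0.07*0.91*0.71 + 0.72*0.91*0.29 + 0.29*0.09*0.71 + 0.8*0.09*0.29 = 0.045227 + 0.190008 + 0.018531 + 0.020880 = 0.274646
Restricting to configurations with dam release present: 0.190008 + 0.020880 = 0.210888.
Hence the posterior is 0.210888/0.274646 ≈ 0.768.

Now condition on the additional information:
By total probability over both values of dam release:
  P(flood warning | heavy upstream rainfall) = 0.29×0.71 + 0.8×0.29
        = 0.205900 + 0.232000 = 0.437900
Keeping only the dam release-present terms gives 0.232000, so
  P(dam release | flood warning, heavy upstream rainfall) = 0.232000 / 0.437900 ≈ 0.530
Conditioning on heavy upstream rainfall lowers the posterior on dam release: the classic explaining-away effect in a common-effect structure.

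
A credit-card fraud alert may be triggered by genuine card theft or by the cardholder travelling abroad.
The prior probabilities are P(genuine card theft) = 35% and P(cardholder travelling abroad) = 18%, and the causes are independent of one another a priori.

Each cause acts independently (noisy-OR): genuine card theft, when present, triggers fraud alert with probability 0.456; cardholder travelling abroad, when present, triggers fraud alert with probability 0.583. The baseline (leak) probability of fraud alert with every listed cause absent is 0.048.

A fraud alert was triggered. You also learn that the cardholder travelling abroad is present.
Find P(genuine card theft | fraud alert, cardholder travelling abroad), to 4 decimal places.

P(genuine card theft | fraud alert, cardholder travelling abroad) ≈ 0.4118

Under noisy-OR, P(fraud alert | causes) = 1 − (1−0.048)·∏(1−qᵢ) over the active causes.
P(fraud alert | cardholder travelling abroad) = 0.603016×0.65 + 0.784041×0.35 = 0.391960 + 0.274414 = 0.666374
The genuine card theft-present share is 0.784041×0.35 = 0.274414.
P(genuine card theft | fraud alert, cardholder travelling abroad) = 0.274414 / 0.666374 ≈ 0.4118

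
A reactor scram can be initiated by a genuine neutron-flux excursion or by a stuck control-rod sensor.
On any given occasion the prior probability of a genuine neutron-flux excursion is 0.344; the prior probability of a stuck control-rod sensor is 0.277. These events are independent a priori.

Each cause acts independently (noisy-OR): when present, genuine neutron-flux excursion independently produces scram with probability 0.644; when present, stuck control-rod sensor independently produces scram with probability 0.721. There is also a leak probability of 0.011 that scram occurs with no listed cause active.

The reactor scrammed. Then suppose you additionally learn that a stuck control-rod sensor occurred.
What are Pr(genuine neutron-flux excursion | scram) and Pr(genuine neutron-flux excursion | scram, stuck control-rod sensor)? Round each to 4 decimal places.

Under noisy-OR, P(scram | causes) = 1 − (1−0.011)·∏(1−qᵢ) over the active causes.
Numerator (weight on configurations with genuine neutron-flux excursion): 0.161144 + 0.085928 = 0.247072
Normalizer over all consistent configurations: 0.011*0.656*0.723 + 0.724069*0.656*0.277 + 0.647916*0.344*0.723 + 0.901769*0.344*0.277 = 0.383861
P(genuine neutron-flux excursion | scram) = 0.247072/0.383861 ≈ 0.6436

Now also conditioning on stuck control-rod sensor=true:
P(scram | stuck control-rod sensor) = 0.724069×0.656 + 0.901769×0.344 = 0.474989 + 0.310209 = 0.785198
The genuine neutron-flux excursion-present share is 0.901769×0.344 = 0.310209.
P(genuine neutron-flux excursion | scram, stuck control-rod sensor) = 0.310209 / 0.785198 ≈ 0.3951

Pr(genuine neutron-flux excursion | scram) ≈ 0.6436; Pr(genuine neutron-flux excursion | scram, stuck control-rod sensor) ≈ 0.3951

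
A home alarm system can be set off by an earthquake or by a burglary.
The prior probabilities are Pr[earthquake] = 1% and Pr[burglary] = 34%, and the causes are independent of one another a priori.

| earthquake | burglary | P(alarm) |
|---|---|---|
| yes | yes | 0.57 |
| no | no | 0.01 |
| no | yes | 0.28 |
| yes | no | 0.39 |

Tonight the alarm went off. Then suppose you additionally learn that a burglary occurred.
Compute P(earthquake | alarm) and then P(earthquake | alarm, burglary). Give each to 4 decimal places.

P(earthquake | alarm) ≈ 0.0429; P(earthquake | alarm, burglary) ≈ 0.0201

For the numerator, keep only earthquake=true terms: 0.002574 + 0.001938 = 0.004512
The normalizing constant is 0.01×0.99×0.66 + 0.28×0.99×0.34 + 0.39×0.01×0.66 + 0.57×0.01×0.34 = 0.105294
Posterior = 0.004512 / 0.105294 ≈ 0.0429

Now also conditioning on burglary=true:
Enumerate both values of earthquake and weight by the priors:
  P(alarm | burglary) = 0.28·0.99 + 0.57·0.01
        = 0.277200 + 0.005700 = 0.282900
Configurations with earthquake contribute 0.005700, so
  P(earthquake | alarm, burglary) = 0.005700 / 0.282900 ≈ 0.0201
The drop from 0.0429 to 0.0201 is the explaining-away (discounting) effect.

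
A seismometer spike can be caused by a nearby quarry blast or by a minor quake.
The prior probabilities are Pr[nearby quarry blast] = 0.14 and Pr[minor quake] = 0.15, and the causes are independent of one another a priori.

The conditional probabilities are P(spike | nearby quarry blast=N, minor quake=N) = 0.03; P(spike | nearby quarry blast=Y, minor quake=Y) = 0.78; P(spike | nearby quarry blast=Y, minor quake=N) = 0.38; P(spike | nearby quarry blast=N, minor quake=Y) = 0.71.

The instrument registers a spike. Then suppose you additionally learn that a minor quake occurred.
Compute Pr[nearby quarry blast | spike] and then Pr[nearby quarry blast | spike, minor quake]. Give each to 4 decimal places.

For the numerator, keep only nearby quarry blast=true terms: 0.045220 + 0.016380 = 0.061600
Normalizer over all consistent configurations: 0.03×0.86×0.85 + 0.71×0.86×0.15 + 0.38×0.14×0.85 + 0.78×0.14×0.15 = 0.175120
P(nearby quarry blast | spike) = 0.061600/0.175120 ≈ 0.3518

Now condition on the additional information:
P(spike | minor quake) = 0.71*0.86 + 0.78*0.14 = 0.610600 + 0.109200 = 0.719800
Restricting to configurations with nearby quarry blast present: 0.78*0.14 = 0.109200.
Hence the posterior is 0.109200/0.719800 ≈ 0.1517.
This is intercausal reasoning (explaining away): once minor quake accounts for the spike, nearby quarry blast becomes less likely.

Pr[nearby quarry blast | spike] ≈ 0.3518; Pr[nearby quarry blast | spike, minor quake] ≈ 0.1517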